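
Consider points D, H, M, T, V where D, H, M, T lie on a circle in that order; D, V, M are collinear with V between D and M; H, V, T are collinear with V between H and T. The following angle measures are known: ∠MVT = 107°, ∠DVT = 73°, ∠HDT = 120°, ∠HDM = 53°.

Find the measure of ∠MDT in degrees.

∠MDT = 67°

1. ∠HMT = 60°  [cyclic DHMT, opposite ∠D+∠M]
2. ∠HTM = 53°  [same arc HM]
3. ∠MHT = 67°  [△HMT]
4. ∠MDT = 67°  [same arc MT]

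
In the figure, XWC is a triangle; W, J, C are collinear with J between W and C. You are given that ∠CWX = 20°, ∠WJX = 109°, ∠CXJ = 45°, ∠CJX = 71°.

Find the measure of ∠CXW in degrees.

1. ∠JCX = 64°  [△XJC]
2. ∠WCX = 64°  [J on ray CW]
3. ∠CXW = 96°  [△XWC]

∠CXW = 96°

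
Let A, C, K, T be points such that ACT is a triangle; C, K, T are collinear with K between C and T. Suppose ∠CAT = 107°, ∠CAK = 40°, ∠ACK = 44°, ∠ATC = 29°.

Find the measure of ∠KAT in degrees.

1. ∠AKC = 96°  [△ACK]
2. ∠ATK = 29°  [K on ray TC]
3. ∠AKT = 84°  [linear pair at K on CT]
4. ∠KAT = 67°  [△AKT]

∠KAT = 67°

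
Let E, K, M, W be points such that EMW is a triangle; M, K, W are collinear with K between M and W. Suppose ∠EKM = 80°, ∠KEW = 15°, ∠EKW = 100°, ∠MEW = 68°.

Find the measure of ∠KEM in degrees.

∠KEM = 53°

1. ∠EWK = 65°  [△EKW]
2. ∠EWM = 65°  [K on ray WM]
3. ∠EMW = 47°  [△EMW]
4. ∠EMK = 47°  [K on ray MW]
5. ∠KEM = 53°  [△EMK]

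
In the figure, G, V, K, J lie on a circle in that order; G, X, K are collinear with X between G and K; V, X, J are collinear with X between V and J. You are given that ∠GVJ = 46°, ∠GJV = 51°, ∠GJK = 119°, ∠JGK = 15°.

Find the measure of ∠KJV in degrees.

∠KJV = 68°

1. ∠JGV = 83°  [△GVJ]
2. ∠JVK = 15°  [same arc KJ]
3. ∠JKV = 97°  [cyclic GVKJ, opposite ∠G+∠K]
4. ∠KJV = 68°  [△VKJ]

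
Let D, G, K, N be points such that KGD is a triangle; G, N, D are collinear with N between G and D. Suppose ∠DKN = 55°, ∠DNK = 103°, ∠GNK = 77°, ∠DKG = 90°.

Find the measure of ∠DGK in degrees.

∠DGK = 68°

1. ∠KDN = 22°  [△KND]
2. ∠GDK = 22°  [N on ray DG]
3. ∠DGK = 68°  [△KGD]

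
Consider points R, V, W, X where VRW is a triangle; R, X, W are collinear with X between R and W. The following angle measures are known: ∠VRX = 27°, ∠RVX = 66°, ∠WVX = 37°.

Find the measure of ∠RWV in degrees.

1. ∠RXV = 87°  [△VRX]
2. ∠VXW = 93°  [linear pair at X on RW]
3. ∠VWX = 50°  [△VXW]
4. ∠RWV = 50°  [X on ray WR]

∠RWV = 50°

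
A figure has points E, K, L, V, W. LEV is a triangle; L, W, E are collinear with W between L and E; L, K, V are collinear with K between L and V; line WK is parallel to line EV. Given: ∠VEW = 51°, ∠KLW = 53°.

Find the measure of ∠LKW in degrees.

∠LKW = 76°

1. ∠LEV = 51°  [W on ray EL]
2. ∠ELV = 53°  [W on LE, K on LV]
3. ∠EVL = 76°  [△LEV]
4. ∠LKW = 76°  [WK∥EV, corresponding at K]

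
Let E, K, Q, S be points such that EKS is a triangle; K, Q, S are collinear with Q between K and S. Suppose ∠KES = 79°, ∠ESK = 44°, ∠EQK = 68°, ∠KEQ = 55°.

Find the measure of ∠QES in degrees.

∠QES = 24°

1. ∠ESQ = 44°  [Q on ray SK]
2. ∠EQS = 112°  [linear pair at Q on KS]
3. ∠QES = 24°  [△EQS]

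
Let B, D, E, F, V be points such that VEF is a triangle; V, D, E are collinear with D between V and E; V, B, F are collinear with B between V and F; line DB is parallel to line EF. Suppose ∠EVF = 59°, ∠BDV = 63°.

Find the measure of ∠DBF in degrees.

1. ∠BVD = 59°  [D on VE, B on VF]
2. ∠DBV = 58°  [△VDB]
3. ∠DBF = 122°  [linear pair at B on VF]

∠DBF = 122°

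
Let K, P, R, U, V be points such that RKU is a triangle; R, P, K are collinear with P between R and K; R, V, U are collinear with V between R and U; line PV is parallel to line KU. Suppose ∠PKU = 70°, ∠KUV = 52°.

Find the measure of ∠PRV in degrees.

∠PRV = 58°

1. ∠RKU = 70°  [P on ray KR]
2. ∠KUR = 52°  [V on ray UR]
3. ∠KRU = 58°  [△RKU]
4. ∠PRV = 58°  [P on RK, V on RU]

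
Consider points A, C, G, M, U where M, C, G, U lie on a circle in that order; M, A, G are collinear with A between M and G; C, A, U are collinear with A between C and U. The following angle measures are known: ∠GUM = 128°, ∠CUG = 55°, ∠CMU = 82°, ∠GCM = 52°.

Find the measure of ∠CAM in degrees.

∠CAM = 100°

1. ∠CMG = 55°  [same arc CG]
2. ∠CGU = 98°  [cyclic MCGU, opposite ∠M+∠G]
3. ∠CGM = 73°  [△MCG]
4. ∠GCU = 27°  [△CGU]
5. ∠CAG = 80°  [△CAG]
6. ∠CAM = 100°  [linear pair at A on MG]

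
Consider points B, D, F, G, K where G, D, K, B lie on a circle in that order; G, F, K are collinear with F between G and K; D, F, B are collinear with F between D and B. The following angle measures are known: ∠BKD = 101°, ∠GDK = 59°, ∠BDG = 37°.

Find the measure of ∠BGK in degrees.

∠BGK = 22°

1. ∠GBK = 121°  [cyclic GDKB, opposite ∠D+∠B]
2. ∠BKG = 37°  [same arc GB]
3. ∠BGK = 22°  [△GKB]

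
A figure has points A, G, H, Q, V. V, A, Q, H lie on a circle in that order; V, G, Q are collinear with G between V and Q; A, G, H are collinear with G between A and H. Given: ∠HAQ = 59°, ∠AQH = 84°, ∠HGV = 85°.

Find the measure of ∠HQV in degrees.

∠HQV = 48°

1. ∠AHQ = 37°  [△AQH]
2. ∠HGQ = 95°  [linear pair at G on VQ]
3. ∠HQV = 48°  [△QGH]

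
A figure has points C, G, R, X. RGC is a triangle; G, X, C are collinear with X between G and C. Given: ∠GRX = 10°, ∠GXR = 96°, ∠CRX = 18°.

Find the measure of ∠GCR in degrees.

1. ∠CXR = 84°  [linear pair at X on GC]
2. ∠RCX = 78°  [△RXC]
3. ∠GCR = 78°  [X on ray CG]

∠GCR = 78°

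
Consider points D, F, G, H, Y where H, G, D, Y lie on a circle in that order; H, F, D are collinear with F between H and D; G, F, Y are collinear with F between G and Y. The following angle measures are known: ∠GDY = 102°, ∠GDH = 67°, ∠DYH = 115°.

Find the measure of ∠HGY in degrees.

∠HGY = 35°

1. ∠GHY = 78°  [cyclic HGDY, opposite ∠H+∠D]
2. ∠GYH = 67°  [same arc HG]
3. ∠HGY = 35°  [△HGY]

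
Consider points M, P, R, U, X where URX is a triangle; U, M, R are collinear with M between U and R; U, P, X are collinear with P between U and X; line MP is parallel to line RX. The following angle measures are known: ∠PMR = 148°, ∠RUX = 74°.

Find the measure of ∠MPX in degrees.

1. ∠PMU = 32°  [linear pair at M on UR]
2. ∠MUP = 74°  [M on UR, P on UX]
3. ∠MPU = 74°  [△UMP]
4. ∠MPX = 106°  [linear pair at P on UX]

∠MPX = 106°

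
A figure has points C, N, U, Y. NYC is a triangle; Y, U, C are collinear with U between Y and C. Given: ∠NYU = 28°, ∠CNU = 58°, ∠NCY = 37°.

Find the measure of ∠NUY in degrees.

1. ∠NCU = 37°  [U on ray CY]
2. ∠CUN = 85°  [△NUC]
3. ∠NUY = 95°  [linear pair at U on YC]

∠NUY = 95°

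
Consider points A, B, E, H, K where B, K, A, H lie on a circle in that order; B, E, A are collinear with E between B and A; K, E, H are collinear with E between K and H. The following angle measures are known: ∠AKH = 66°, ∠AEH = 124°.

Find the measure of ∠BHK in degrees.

∠BHK = 58°

1. ∠ABH = 66°  [same arc AH]
2. ∠BEH = 56°  [linear pair at E on BA]
3. ∠BHK = 58°  [△BEH]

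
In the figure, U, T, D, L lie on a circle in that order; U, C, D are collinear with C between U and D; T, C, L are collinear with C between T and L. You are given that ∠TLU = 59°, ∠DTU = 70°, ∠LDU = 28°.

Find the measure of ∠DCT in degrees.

1. ∠TDU = 59°  [same arc UT]
2. ∠DUT = 51°  [△UTD]
3. ∠LTU = 28°  [same arc UL]
4. ∠TCU = 101°  [△UCT]
5. ∠DCT = 79°  [linear pair at C on UD]

∠DCT = 79°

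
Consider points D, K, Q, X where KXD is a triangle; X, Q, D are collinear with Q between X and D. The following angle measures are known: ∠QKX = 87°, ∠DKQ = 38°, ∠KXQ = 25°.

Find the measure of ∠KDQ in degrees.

∠KDQ = 30°

1. ∠KQX = 68°  [△KXQ]
2. ∠DQK = 112°  [linear pair at Q on XD]
3. ∠KDQ = 30°  [△KQD]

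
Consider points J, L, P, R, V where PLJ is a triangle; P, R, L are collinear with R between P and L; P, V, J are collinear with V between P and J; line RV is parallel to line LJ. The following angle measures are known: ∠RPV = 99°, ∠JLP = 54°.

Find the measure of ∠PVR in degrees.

1. ∠JPL = 99°  [R on PL, V on PJ]
2. ∠LJP = 27°  [△PLJ]
3. ∠PVR = 27°  [RV∥LJ, corresponding at V]

∠PVR = 27°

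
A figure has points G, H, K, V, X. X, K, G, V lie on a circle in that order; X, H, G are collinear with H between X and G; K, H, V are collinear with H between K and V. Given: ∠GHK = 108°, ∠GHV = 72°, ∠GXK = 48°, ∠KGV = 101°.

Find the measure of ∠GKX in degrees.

∠GKX = 91°

1. ∠GVK = 48°  [same arc KG]
2. ∠GKV = 31°  [△KGV]
3. ∠KGX = 41°  [△KHG]
4. ∠GKX = 91°  [△XKG]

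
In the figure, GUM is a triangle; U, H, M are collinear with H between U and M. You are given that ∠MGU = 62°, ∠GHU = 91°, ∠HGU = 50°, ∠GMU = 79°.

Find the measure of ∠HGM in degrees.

∠HGM = 12°

1. ∠GHM = 89°  [linear pair at H on UM]
2. ∠GMH = 79°  [H on ray MU]
3. ∠HGM = 12°  [△GHM]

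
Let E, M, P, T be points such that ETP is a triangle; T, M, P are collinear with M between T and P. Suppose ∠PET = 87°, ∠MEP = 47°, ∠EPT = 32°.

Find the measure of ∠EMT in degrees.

∠EMT = 79°

1. ∠EPM = 32°  [M on ray PT]
2. ∠EMP = 101°  [△EMP]
3. ∠EMT = 79°  [linear pair at M on TP]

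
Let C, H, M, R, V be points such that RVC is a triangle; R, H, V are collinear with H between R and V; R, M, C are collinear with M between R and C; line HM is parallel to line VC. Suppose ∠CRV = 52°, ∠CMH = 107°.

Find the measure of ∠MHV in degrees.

1. ∠HRM = 52°  [H on RV, M on RC]
2. ∠HMR = 73°  [linear pair at M on RC]
3. ∠MHR = 55°  [△RHM]
4. ∠MHV = 125°  [linear pair at H on RV]

∠MHV = 125°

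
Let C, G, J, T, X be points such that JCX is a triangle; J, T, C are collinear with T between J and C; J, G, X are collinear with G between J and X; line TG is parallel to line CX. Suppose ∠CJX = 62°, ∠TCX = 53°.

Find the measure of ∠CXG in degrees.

1. ∠JCX = 53°  [T on ray CJ]
2. ∠CXJ = 65°  [△JCX]
3. ∠CXG = 65°  [G on ray XJ]

∠CXG = 65°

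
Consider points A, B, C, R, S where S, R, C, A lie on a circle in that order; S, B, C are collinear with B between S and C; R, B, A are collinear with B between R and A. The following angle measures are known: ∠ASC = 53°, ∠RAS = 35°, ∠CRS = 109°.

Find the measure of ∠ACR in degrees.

1. ∠ARC = 53°  [same arc CA]
2. ∠RCS = 35°  [same arc SR]
3. ∠CSR = 36°  [△SRC]
4. ∠CAR = 36°  [same arc RC]
5. ∠ACR = 91°  [△RCA]

∠ACR = 91°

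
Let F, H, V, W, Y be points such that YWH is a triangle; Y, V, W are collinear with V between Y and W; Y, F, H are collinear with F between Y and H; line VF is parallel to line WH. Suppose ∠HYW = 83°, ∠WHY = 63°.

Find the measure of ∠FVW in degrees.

1. ∠HWY = 34°  [△YWH]
2. ∠FVY = 34°  [VF∥WH, corresponding at V]
3. ∠FVW = 146°  [linear pair at V on YW]

∠FVW = 146°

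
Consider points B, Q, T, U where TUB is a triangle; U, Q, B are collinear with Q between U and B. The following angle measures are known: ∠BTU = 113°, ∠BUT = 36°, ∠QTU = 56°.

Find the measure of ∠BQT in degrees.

∠BQT = 92°

1. ∠QUT = 36°  [Q on ray UB]
2. ∠TQU = 88°  [△TUQ]
3. ∠BQT = 92°  [linear pair at Q on UB]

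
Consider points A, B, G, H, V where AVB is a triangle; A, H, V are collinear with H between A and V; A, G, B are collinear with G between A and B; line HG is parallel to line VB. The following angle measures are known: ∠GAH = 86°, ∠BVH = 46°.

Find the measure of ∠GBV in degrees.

∠GBV = 48°

1. ∠BAV = 86°  [H on AV, G on AB]
2. ∠AVB = 46°  [H on ray VA]
3. ∠ABV = 48°  [△AVB]
4. ∠GBV = 48°  [G on ray BA]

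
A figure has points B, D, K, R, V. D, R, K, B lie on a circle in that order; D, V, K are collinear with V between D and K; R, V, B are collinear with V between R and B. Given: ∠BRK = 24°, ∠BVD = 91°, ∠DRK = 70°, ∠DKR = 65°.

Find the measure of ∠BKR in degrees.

1. ∠BDK = 24°  [same arc KB]
2. ∠BVK = 89°  [linear pair at V on DK]
3. ∠DBK = 110°  [cyclic DRKB, opposite ∠R+∠B]
4. ∠BKD = 46°  [△DKB]
5. ∠KBR = 45°  [△KVB]
6. ∠BKR = 111°  [△RKB]

∠BKR = 111°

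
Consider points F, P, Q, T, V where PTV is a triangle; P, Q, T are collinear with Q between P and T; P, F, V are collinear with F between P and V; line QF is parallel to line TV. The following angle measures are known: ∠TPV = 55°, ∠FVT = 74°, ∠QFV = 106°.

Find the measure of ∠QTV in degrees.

1. ∠PVT = 74°  [F on ray VP]
2. ∠PTV = 51°  [△PTV]
3. ∠QTV = 51°  [Q on ray TP]

∠QTV = 51°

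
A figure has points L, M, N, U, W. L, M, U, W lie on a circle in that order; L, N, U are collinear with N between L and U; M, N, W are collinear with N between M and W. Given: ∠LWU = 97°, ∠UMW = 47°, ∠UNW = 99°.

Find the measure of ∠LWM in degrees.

∠LWM = 52°

1. ∠ULW = 47°  [same arc UW]
2. ∠LNW = 81°  [linear pair at N on LU]
3. ∠LWM = 52°  [△LNW]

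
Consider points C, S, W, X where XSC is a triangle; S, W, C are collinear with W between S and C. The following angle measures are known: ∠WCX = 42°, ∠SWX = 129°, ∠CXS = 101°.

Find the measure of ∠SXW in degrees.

1. ∠SCX = 42°  [W on ray CS]
2. ∠CSX = 37°  [△XSC]
3. ∠WSX = 37°  [W on ray SC]
4. ∠SXW = 14°  [△XSW]

∠SXW = 14°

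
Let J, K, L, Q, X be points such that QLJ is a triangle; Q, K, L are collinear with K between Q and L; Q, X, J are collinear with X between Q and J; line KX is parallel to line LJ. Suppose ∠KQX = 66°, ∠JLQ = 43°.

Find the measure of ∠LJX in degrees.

∠LJX = 71°

1. ∠JQL = 66°  [K on QL, X on QJ]
2. ∠LJQ = 71°  [△QLJ]
3. ∠LJX = 71°  [X on ray JQ]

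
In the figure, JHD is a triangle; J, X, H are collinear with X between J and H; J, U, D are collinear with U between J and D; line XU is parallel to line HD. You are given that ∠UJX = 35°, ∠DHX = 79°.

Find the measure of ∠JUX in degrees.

∠JUX = 66°

1. ∠DJH = 35°  [X on JH, U on JD]
2. ∠DHJ = 79°  [X on ray HJ]
3. ∠HDJ = 66°  [△JHD]
4. ∠JUX = 66°  [XU∥HD, corresponding at U]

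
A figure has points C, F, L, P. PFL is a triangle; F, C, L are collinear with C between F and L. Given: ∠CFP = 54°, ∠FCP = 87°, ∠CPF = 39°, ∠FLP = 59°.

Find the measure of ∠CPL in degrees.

∠CPL = 28°

1. ∠LCP = 93°  [linear pair at C on FL]
2. ∠CLP = 59°  [C on ray LF]
3. ∠CPL = 28°  [△PCL]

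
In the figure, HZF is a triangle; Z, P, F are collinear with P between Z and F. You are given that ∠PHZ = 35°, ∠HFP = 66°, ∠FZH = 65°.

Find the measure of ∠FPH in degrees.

1. ∠HZP = 65°  [P on ray ZF]
2. ∠HPZ = 80°  [△HZP]
3. ∠FPH = 100°  [linear pair at P on ZF]

∠FPH = 100°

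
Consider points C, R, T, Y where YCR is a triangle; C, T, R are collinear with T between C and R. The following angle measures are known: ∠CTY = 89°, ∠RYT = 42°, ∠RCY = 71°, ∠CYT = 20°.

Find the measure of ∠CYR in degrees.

∠CYR = 62°

1. ∠RTY = 91°  [linear pair at T on CR]
2. ∠TRY = 47°  [△YTR]
3. ∠CRY = 47°  [T on ray RC]
4. ∠CYR = 62°  [△YCR]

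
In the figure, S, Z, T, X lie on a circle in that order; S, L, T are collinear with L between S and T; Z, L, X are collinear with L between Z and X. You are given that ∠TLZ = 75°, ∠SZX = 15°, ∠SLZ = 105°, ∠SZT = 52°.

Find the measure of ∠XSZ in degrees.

1. ∠TSZ = 60°  [△SLZ]
2. ∠STZ = 68°  [△SZT]
3. ∠SXZ = 68°  [same arc SZ]
4. ∠XSZ = 97°  [△SZX]

∠XSZ = 97°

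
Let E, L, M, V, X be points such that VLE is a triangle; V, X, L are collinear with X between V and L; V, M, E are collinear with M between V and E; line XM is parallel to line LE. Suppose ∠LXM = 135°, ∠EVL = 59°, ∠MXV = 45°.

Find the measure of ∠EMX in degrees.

∠EMX = 104°

1. ∠MVX = 59°  [X on VL, M on VE]
2. ∠VMX = 76°  [△VXM]
3. ∠EMX = 104°  [linear pair at M on VE]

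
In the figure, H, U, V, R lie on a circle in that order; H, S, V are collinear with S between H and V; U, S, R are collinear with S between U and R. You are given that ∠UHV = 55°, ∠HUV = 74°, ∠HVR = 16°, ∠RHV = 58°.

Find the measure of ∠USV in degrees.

∠USV = 71°

1. ∠HVU = 51°  [△HUV]
2. ∠RUV = 58°  [same arc VR]
3. ∠USV = 71°  [△USV]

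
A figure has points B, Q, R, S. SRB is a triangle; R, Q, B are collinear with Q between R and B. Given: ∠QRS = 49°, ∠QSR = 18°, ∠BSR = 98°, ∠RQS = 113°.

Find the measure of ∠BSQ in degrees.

∠BSQ = 80°

1. ∠BRS = 49°  [Q on ray RB]
2. ∠RBS = 33°  [△SRB]
3. ∠BQS = 67°  [linear pair at Q on RB]
4. ∠QBS = 33°  [Q on ray BR]
5. ∠BSQ = 80°  [△SQB]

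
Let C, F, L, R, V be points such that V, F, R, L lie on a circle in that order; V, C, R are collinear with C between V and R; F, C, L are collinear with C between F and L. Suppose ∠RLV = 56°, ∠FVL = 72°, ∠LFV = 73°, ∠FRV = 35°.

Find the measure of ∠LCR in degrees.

∠LCR = 86°

1. ∠RFV = 124°  [cyclic VFRL, opposite ∠F+∠L]
2. ∠LRV = 73°  [same arc VL]
3. ∠FVR = 21°  [△VFR]
4. ∠FLR = 21°  [same arc FR]
5. ∠LCR = 86°  [△RCL]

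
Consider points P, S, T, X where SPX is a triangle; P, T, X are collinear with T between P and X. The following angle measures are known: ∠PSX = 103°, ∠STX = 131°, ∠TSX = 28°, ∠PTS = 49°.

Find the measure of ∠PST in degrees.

1. ∠SXT = 21°  [△STX]
2. ∠PXS = 21°  [T on ray XP]
3. ∠SPX = 56°  [△SPX]
4. ∠SPT = 56°  [T on ray PX]
5. ∠PST = 75°  [△SPT]

∠PST = 75°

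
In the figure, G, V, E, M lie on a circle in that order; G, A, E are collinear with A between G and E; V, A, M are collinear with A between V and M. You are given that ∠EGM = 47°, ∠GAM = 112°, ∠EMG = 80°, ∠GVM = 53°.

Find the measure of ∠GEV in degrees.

∠GEV = 21°

1. ∠EVM = 47°  [same arc EM]
2. ∠EAV = 112°  [vertical angles at A]
3. ∠GEV = 21°  [△VAE]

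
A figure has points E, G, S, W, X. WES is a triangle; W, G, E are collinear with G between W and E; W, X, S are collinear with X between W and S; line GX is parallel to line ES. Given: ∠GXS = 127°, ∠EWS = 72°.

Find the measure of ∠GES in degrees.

∠GES = 55°

1. ∠GXW = 53°  [linear pair at X on WS]
2. ∠GWX = 72°  [G on WE, X on WS]
3. ∠WGX = 55°  [△WGX]
4. ∠EGX = 125°  [linear pair at G on WE]
5. ∠GES = 55°  [GX∥ES, co-interior at E–G]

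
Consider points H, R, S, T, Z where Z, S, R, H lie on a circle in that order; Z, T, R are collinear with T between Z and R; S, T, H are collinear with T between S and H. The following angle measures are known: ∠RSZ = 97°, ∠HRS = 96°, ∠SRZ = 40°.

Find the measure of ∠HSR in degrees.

∠HSR = 41°

1. ∠RZS = 43°  [△ZSR]
2. ∠RHS = 43°  [same arc SR]
3. ∠HSR = 41°  [△SRH]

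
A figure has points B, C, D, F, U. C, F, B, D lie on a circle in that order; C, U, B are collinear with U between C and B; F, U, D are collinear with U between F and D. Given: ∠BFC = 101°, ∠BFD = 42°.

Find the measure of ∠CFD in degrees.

1. ∠BDC = 79°  [cyclic CFBD, opposite ∠F+∠D]
2. ∠BCD = 42°  [same arc BD]
3. ∠CBD = 59°  [△CBD]
4. ∠CFD = 59°  [same arc CD]

∠CFD = 59°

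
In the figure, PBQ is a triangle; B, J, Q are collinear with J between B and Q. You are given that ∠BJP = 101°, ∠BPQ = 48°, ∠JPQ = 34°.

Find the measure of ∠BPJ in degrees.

1. ∠PJQ = 79°  [linear pair at J on BQ]
2. ∠JQP = 67°  [△PJQ]
3. ∠BQP = 67°  [J on ray QB]
4. ∠PBQ = 65°  [△PBQ]
5. ∠JBP = 65°  [J on ray BQ]
6. ∠BPJ = 14°  [△PBJ]

∠BPJ = 14°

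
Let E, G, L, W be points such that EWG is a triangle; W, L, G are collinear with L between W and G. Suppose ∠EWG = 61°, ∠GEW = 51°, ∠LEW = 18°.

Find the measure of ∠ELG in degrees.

∠ELG = 79°

1. ∠EWL = 61°  [L on ray WG]
2. ∠ELW = 101°  [△EWL]
3. ∠ELG = 79°  [linear pair at L on WG]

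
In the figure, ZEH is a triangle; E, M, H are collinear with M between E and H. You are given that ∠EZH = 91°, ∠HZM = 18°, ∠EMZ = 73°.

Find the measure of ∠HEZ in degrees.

∠HEZ = 34°

1. ∠HMZ = 107°  [linear pair at M on EH]
2. ∠MHZ = 55°  [△ZMH]
3. ∠EHZ = 55°  [M on ray HE]
4. ∠HEZ = 34°  [△ZEH]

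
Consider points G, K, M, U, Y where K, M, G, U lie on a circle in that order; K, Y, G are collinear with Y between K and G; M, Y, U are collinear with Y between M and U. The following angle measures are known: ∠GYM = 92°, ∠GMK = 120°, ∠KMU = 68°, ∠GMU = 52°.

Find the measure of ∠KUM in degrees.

∠KUM = 36°

1. ∠KYU = 92°  [vertical angles at Y]
2. ∠GKU = 52°  [same arc GU]
3. ∠KUM = 36°  [△KYU]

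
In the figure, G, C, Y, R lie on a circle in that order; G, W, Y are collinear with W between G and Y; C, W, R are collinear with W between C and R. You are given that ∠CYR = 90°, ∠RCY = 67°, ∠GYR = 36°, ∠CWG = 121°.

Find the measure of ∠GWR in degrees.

1. ∠CGR = 90°  [cyclic GCYR, opposite ∠G+∠Y]
2. ∠RGY = 67°  [same arc YR]
3. ∠GCR = 36°  [same arc GR]
4. ∠CRG = 54°  [△GCR]
5. ∠GWR = 59°  [△GWR]

∠GWR = 59°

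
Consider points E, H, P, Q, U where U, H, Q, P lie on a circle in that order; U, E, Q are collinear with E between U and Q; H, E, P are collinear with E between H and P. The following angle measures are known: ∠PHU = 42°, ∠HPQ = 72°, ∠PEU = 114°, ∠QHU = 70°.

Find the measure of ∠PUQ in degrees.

1. ∠PQU = 42°  [same arc UP]
2. ∠QPU = 110°  [cyclic UHQP, opposite ∠H+∠P]
3. ∠PUQ = 28°  [△UQP]

∠PUQ = 28°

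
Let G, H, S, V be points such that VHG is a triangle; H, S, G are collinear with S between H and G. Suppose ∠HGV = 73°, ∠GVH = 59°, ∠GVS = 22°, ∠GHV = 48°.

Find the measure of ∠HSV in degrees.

1. ∠SGV = 73°  [S on ray GH]
2. ∠GSV = 85°  [△VSG]
3. ∠HSV = 95°  [linear pair at S on HG]

∠HSV = 95°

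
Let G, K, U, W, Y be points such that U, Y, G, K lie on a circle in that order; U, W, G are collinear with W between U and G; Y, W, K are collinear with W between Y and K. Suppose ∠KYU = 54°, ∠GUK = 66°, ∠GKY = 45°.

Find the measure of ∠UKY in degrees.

1. ∠KGU = 54°  [same arc UK]
2. ∠GKU = 60°  [△UGK]
3. ∠GUY = 45°  [same arc YG]
4. ∠GYU = 120°  [cyclic UYGK, opposite ∠Y+∠K]
5. ∠UGY = 15°  [△UYG]
6. ∠UKY = 15°  [same arc UY]

∠UKY = 15°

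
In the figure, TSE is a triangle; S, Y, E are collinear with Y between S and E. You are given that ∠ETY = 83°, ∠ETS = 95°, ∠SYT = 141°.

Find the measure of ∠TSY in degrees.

1. ∠EYT = 39°  [linear pair at Y on SE]
2. ∠TEY = 58°  [△TYE]
3. ∠SET = 58°  [Y on ray ES]
4. ∠EST = 27°  [△TSE]
5. ∠TSY = 27°  [Y on ray SE]

∠TSY = 27°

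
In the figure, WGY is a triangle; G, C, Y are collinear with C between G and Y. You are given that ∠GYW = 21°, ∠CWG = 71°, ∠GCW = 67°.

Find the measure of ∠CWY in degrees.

1. ∠CYW = 21°  [C on ray YG]
2. ∠WCY = 113°  [linear pair at C on GY]
3. ∠CWY = 46°  [△WCY]

∠CWY = 46°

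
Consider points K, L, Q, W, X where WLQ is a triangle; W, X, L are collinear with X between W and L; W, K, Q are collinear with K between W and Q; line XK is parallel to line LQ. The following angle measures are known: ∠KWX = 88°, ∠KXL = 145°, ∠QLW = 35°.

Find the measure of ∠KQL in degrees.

∠KQL = 57°

1. ∠LWQ = 88°  [X on WL, K on WQ]
2. ∠LQW = 57°  [△WLQ]
3. ∠KQL = 57°  [K on ray QW]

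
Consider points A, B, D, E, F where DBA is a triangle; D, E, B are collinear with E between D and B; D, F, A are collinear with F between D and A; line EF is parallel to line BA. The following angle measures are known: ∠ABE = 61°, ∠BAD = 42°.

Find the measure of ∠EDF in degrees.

∠EDF = 77°

1. ∠ABD = 61°  [E on ray BD]
2. ∠ADB = 77°  [△DBA]
3. ∠EDF = 77°  [E on DB, F on DA]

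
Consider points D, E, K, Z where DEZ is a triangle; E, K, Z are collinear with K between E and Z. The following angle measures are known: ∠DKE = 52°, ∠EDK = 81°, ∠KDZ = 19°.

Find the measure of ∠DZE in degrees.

1. ∠DKZ = 128°  [linear pair at K on EZ]
2. ∠DZK = 33°  [△DKZ]
3. ∠DZE = 33°  [K on ray ZE]

∠DZE = 33°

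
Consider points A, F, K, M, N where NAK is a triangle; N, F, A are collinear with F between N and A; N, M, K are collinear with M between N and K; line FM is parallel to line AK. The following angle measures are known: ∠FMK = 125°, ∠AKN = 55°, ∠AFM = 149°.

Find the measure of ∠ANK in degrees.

1. ∠FMN = 55°  [linear pair at M on NK]
2. ∠MFN = 31°  [linear pair at F on NA]
3. ∠FNM = 94°  [△NFM]
4. ∠ANK = 94°  [F on NA, M on NK]

∠ANK = 94°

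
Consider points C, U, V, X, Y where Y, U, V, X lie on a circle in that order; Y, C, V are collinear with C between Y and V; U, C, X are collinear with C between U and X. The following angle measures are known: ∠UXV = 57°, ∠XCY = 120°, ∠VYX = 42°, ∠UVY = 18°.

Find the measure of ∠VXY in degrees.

∠VXY = 75°

1. ∠UYV = 57°  [same arc UV]
2. ∠VUY = 105°  [△YUV]
3. ∠VXY = 75°  [cyclic YUVX, opposite ∠U+∠X]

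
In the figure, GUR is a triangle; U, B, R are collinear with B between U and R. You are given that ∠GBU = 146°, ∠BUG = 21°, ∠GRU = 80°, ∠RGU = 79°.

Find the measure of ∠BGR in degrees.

1. ∠GBR = 34°  [linear pair at B on UR]
2. ∠BRG = 80°  [B on ray RU]
3. ∠BGR = 66°  [△GBR]

∠BGR = 66°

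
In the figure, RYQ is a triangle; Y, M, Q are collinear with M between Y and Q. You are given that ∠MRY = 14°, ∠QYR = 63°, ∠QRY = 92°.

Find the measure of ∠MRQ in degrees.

1. ∠RQY = 25°  [△RYQ]
2. ∠MYR = 63°  [M on ray YQ]
3. ∠MQR = 25°  [M on ray QY]
4. ∠RMY = 103°  [△RYM]
5. ∠QMR = 77°  [linear pair at M on YQ]
6. ∠MRQ = 78°  [△RMQ]

∠MRQ = 78°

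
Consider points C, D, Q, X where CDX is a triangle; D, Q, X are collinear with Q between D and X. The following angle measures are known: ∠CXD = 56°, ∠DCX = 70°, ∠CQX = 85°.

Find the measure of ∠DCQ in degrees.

1. ∠CDX = 54°  [△CDX]
2. ∠CQD = 95°  [linear pair at Q on DX]
3. ∠CDQ = 54°  [Q on ray DX]
4. ∠DCQ = 31°  [△CDQ]

∠DCQ = 31°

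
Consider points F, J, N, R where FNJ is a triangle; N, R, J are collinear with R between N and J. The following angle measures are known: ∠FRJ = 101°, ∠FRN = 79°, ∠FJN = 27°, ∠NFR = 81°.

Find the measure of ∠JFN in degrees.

∠JFN = 133°

1. ∠FNR = 20°  [△FNR]
2. ∠FNJ = 20°  [R on ray NJ]
3. ∠JFN = 133°  [△FNJ]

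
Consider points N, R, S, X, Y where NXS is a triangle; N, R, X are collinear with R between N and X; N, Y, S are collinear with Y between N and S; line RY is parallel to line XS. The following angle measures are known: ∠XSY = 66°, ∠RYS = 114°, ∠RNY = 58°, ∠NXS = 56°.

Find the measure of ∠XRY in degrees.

1. ∠NYR = 66°  [linear pair at Y on NS]
2. ∠NRY = 56°  [△NRY]
3. ∠XRY = 124°  [linear pair at R on NX]

∠XRY = 124°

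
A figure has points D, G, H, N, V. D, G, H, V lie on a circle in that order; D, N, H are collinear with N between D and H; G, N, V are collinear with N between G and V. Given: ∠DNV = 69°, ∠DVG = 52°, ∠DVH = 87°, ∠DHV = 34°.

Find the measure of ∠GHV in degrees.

1. ∠GNH = 69°  [vertical angles at N]
2. ∠HNV = 111°  [linear pair at N on DH]
3. ∠DHG = 52°  [same arc DG]
4. ∠GVH = 35°  [△HNV]
5. ∠HGV = 59°  [△GNH]
6. ∠GHV = 86°  [△GHV]

∠GHV = 86°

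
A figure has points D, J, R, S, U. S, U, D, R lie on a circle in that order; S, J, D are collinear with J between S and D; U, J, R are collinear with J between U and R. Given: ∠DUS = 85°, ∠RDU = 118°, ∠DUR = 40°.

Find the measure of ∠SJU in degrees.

∠SJU = 113°

1. ∠DRS = 95°  [cyclic SUDR, opposite ∠U+∠R]
2. ∠DRU = 22°  [△UDR]
3. ∠DSR = 40°  [same arc DR]
4. ∠RDS = 45°  [△SDR]
5. ∠DSU = 22°  [same arc UD]
6. ∠RUS = 45°  [same arc SR]
7. ∠SJU = 113°  [△SJU]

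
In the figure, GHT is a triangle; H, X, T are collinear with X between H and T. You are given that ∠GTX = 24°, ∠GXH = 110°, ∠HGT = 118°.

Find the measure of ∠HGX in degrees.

∠HGX = 32°

1. ∠GTH = 24°  [X on ray TH]
2. ∠GHT = 38°  [△GHT]
3. ∠GHX = 38°  [X on ray HT]
4. ∠HGX = 32°  [△GHX]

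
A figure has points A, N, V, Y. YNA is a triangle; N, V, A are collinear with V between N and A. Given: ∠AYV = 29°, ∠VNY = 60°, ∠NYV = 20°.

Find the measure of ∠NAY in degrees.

1. ∠NVY = 100°  [△YNV]
2. ∠AVY = 80°  [linear pair at V on NA]
3. ∠VAY = 71°  [△YVA]
4. ∠NAY = 71°  [V on ray AN]

∠NAY = 71°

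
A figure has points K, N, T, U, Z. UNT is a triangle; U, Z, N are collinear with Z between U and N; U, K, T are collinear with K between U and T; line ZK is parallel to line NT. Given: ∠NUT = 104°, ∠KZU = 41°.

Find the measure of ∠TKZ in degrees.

1. ∠KUZ = 104°  [Z on UN, K on UT]
2. ∠UKZ = 35°  [△UZK]
3. ∠TKZ = 145°  [linear pair at K on UT]

∠TKZ = 145°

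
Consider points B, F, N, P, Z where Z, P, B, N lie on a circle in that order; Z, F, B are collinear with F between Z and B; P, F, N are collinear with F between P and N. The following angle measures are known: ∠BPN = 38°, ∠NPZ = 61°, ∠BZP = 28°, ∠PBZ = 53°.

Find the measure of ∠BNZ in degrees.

∠BNZ = 81°

1. ∠BZN = 38°  [same arc BN]
2. ∠NBZ = 61°  [same arc ZN]
3. ∠BNZ = 81°  [△ZBN]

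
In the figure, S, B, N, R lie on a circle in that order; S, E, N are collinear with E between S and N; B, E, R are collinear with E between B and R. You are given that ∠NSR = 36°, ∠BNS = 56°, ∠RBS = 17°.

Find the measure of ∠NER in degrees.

1. ∠BRS = 56°  [same arc SB]
2. ∠RES = 88°  [△SER]
3. ∠NER = 92°  [linear pair at E on SN]

∠NER = 92°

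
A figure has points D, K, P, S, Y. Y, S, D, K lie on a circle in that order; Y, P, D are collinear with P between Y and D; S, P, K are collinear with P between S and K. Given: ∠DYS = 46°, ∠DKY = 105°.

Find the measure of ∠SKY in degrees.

∠SKY = 59°

1. ∠DSY = 75°  [cyclic YSDK, opposite ∠S+∠K]
2. ∠SDY = 59°  [△YSD]
3. ∠SKY = 59°  [same arc YS]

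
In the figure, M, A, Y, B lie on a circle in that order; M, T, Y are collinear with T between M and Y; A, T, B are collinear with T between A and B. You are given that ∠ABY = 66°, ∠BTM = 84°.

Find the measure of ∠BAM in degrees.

1. ∠AMY = 66°  [same arc AY]
2. ∠ATY = 84°  [vertical angles at T]
3. ∠ATM = 96°  [linear pair at T on MY]
4. ∠BAM = 18°  [△MTA]

∠BAM = 18°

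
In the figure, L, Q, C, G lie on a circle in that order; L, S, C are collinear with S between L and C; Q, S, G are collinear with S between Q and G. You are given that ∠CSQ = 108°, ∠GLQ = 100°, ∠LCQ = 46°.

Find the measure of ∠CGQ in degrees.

1. ∠CQG = 26°  [△QSC]
2. ∠GCQ = 80°  [cyclic LQCG, opposite ∠L+∠C]
3. ∠CGQ = 74°  [△QCG]

∠CGQ = 74°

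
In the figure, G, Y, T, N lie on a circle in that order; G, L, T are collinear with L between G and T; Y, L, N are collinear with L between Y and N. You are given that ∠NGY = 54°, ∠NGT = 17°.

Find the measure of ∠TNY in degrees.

∠TNY = 37°

1. ∠NTY = 126°  [cyclic GYTN, opposite ∠G+∠T]
2. ∠NYT = 17°  [same arc TN]
3. ∠TNY = 37°  [△YTN]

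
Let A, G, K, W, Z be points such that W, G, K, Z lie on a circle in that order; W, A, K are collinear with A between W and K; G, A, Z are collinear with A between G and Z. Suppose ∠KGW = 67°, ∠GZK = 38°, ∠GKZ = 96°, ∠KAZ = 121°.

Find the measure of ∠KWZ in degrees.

∠KWZ = 46°

1. ∠KZW = 113°  [cyclic WGKZ, opposite ∠G+∠Z]
2. ∠WKZ = 21°  [△KAZ]
3. ∠KWZ = 46°  [△WKZ]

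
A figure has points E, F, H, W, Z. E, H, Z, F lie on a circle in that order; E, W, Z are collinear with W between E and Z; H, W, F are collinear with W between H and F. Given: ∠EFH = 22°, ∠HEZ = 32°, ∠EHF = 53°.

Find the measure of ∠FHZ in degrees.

∠FHZ = 73°

1. ∠FEH = 105°  [△EHF]
2. ∠HFZ = 32°  [same arc HZ]
3. ∠FZH = 75°  [cyclic EHZF, opposite ∠E+∠Z]
4. ∠FHZ = 73°  [△HZF]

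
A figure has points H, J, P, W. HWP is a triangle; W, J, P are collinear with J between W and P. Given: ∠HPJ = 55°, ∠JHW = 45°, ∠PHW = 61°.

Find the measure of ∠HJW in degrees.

1. ∠HPW = 55°  [J on ray PW]
2. ∠HWP = 64°  [△HWP]
3. ∠HWJ = 64°  [J on ray WP]
4. ∠HJW = 71°  [△HWJ]

∠HJW = 71°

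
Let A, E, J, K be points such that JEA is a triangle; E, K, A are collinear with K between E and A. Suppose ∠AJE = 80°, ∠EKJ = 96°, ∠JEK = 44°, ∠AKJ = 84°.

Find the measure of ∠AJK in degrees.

∠AJK = 40°

1. ∠AEJ = 44°  [K on ray EA]
2. ∠EAJ = 56°  [△JEA]
3. ∠JAK = 56°  [K on ray AE]
4. ∠AJK = 40°  [△JKA]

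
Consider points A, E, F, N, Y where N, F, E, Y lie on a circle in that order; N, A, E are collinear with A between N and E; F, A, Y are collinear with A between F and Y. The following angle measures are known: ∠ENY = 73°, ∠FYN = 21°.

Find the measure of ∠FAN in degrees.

1. ∠EFY = 73°  [same arc EY]
2. ∠FEN = 21°  [same arc NF]
3. ∠EAF = 86°  [△FAE]
4. ∠FAN = 94°  [linear pair at A on NE]

∠FAN = 94°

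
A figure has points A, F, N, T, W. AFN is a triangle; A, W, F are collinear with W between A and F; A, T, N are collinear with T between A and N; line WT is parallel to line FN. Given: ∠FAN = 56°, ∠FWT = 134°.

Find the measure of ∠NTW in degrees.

∠NTW = 102°

1. ∠TAW = 56°  [W on AF, T on AN]
2. ∠AWT = 46°  [linear pair at W on AF]
3. ∠ATW = 78°  [△AWT]
4. ∠NTW = 102°  [linear pair at T on AN]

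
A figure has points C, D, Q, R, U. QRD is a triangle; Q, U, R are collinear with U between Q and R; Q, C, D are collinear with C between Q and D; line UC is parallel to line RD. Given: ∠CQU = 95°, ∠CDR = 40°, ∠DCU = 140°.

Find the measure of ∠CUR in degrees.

∠CUR = 135°

1. ∠QCU = 40°  [linear pair at C on QD]
2. ∠CUQ = 45°  [△QUC]
3. ∠CUR = 135°  [linear pair at U on QR]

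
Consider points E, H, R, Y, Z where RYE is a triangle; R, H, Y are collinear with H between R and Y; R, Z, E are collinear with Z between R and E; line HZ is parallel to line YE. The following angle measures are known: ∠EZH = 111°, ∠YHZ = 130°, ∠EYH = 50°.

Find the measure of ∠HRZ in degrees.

1. ∠HZR = 69°  [linear pair at Z on RE]
2. ∠RHZ = 50°  [linear pair at H on RY]
3. ∠HRZ = 61°  [△RHZ]

∠HRZ = 61°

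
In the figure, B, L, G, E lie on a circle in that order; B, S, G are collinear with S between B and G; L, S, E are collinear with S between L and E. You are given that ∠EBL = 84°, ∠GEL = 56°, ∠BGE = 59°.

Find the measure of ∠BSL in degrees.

1. ∠GBL = 56°  [same arc LG]
2. ∠BLE = 59°  [same arc BE]
3. ∠BSL = 65°  [△BSL]

∠BSL = 65°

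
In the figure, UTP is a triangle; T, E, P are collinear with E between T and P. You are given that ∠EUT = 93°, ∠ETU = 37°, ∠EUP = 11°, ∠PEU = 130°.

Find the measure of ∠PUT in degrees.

∠PUT = 104°

1. ∠PTU = 37°  [E on ray TP]
2. ∠EPU = 39°  [△UEP]
3. ∠TPU = 39°  [E on ray PT]
4. ∠PUT = 104°  [△UTP]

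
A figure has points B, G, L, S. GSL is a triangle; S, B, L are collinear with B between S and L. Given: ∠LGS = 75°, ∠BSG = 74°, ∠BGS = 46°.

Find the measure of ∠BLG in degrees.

1. ∠GSL = 74°  [B on ray SL]
2. ∠GLS = 31°  [△GSL]
3. ∠BLG = 31°  [B on ray LS]

∠BLG = 31°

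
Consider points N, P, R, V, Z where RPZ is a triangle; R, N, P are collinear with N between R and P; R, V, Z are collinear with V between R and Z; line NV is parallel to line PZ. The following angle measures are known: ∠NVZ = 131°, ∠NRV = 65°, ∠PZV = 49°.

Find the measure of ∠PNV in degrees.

1. ∠NVR = 49°  [linear pair at V on RZ]
2. ∠RNV = 66°  [△RNV]
3. ∠PNV = 114°  [linear pair at N on RP]

∠PNV = 114°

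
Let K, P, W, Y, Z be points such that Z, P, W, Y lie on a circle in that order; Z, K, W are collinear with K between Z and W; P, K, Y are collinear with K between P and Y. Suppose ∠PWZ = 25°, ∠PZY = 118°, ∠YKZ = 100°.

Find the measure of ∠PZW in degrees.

1. ∠PYZ = 25°  [same arc ZP]
2. ∠YPZ = 37°  [△ZPY]
3. ∠PKW = 100°  [vertical angles at K]
4. ∠PKZ = 80°  [linear pair at K on ZW]
5. ∠PZW = 63°  [△ZKP]

∠PZW = 63°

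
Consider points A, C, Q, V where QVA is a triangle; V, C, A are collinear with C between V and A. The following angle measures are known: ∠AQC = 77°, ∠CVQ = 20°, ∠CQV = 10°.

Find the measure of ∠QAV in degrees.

∠QAV = 73°

1. ∠QCV = 150°  [△QVC]
2. ∠ACQ = 30°  [linear pair at C on VA]
3. ∠CAQ = 73°  [△QCA]
4. ∠QAV = 73°  [C on ray AV]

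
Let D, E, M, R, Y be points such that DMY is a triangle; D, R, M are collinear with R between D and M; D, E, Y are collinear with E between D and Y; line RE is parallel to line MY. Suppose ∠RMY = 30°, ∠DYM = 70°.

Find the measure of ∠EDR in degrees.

1. ∠DMY = 30°  [R on ray MD]
2. ∠MDY = 80°  [△DMY]
3. ∠EDR = 80°  [R on DM, E on DY]

∠EDR = 80°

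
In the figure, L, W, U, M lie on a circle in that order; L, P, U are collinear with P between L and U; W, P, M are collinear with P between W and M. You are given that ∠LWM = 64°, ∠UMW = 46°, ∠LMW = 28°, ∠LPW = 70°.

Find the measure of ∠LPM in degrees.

∠LPM = 110°

1. ∠LUM = 64°  [same arc LM]
2. ∠MPU = 70°  [△UPM]
3. ∠LPM = 110°  [linear pair at P on LU]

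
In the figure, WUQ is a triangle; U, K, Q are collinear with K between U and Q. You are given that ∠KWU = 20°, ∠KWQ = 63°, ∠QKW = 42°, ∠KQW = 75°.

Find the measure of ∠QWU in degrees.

1. ∠UKW = 138°  [linear pair at K on UQ]
2. ∠UQW = 75°  [K on ray QU]
3. ∠KUW = 22°  [△WUK]
4. ∠QUW = 22°  [K on ray UQ]
5. ∠QWU = 83°  [△WUQ]

∠QWU = 83°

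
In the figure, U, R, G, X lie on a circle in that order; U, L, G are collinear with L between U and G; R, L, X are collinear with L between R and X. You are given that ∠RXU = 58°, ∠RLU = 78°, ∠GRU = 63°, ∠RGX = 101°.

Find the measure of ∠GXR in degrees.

∠GXR = 59°

1. ∠RGU = 58°  [same arc UR]
2. ∠GUR = 59°  [△URG]
3. ∠GXR = 59°  [same arc RG]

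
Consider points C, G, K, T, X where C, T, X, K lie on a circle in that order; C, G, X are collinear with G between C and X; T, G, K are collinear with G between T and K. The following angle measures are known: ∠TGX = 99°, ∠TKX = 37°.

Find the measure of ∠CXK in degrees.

1. ∠CGK = 99°  [vertical angles at G]
2. ∠KGX = 81°  [linear pair at G on CX]
3. ∠CXK = 62°  [△XGK]

∠CXK = 62°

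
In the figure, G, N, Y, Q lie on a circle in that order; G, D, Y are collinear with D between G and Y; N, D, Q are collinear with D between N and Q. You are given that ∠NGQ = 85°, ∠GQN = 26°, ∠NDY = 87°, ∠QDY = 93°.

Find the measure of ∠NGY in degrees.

∠NGY = 18°

1. ∠GNQ = 69°  [△GNQ]
2. ∠GDN = 93°  [linear pair at D on GY]
3. ∠NGY = 18°  [△GDN]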